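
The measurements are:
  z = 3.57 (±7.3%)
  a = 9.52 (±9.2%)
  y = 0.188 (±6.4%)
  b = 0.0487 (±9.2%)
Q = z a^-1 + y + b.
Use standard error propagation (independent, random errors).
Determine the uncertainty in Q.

Let p = z·a^-1 = 0.375. δp/p = √((1·δz/z)² + (-1·δa/a)²) = √(0.00533 + 0.00846) = 0.117, so δp = 0.0440.
Q = p + y + b: δQ = √(δp² + δy² + δb²) = √(0.00194 + 0.000145 + 2.01e-05) = 0.0459

0.0459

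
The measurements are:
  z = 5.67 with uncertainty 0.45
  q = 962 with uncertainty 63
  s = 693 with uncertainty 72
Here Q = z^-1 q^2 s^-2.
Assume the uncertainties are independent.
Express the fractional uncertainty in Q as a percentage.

For a monomial Q ∝ z^-1, q^2, s^-2, fractional errors add in quadrature:
  (-1·δz/z)² = (-1×0.0794)² = 0.00630;  (2·δq/q)² = (2×0.0655)² = 0.0172;  (-2·δs/s)² = (-2×0.104)² = 0.0432
δQ/Q = √(0.0666) = 0.258

25.8%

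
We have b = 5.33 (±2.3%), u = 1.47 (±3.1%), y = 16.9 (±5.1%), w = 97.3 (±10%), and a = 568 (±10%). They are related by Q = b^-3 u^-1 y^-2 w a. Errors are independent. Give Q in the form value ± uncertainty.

Since Q is a product/quotient, work with relative uncertainties:
  (-3·δb/b)² = (-3×0.0230)² = 0.00476;  (-1·δu/u)² = (-1×0.0310)² = 0.000961;  (-2·δy/y)² = (-2×0.0510)² = 0.0104;  (1·δw/w)² = (1×0.100)² = 0.0100;  (1·δa/a)² = (1×0.100)² = 0.0100
δQ/Q = √(0.0361) = 0.190
Q = 0.869, so δQ = 0.190 × 0.869 = 0.165.

0.869 ± 0.165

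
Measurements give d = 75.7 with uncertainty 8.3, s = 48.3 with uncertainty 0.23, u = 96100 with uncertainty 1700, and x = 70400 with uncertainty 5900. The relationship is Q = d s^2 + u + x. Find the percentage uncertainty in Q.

5.94%

Let p = d·s^2 = 1.77e+05. δp/p = √((1·δd/d)² + (2·δs/s)²) = √(0.0120 + 9.07e-05) = 0.110, so δp = 19400.
Q = p + u + x: δQ = √(δp² + δu² + δx²) = √(3.78e+08 + 2.89e+06 + 3.48e+07) = 20400
Q = 3.43e+05, so δQ/Q = 20400/3.43e+05 = 0.0594.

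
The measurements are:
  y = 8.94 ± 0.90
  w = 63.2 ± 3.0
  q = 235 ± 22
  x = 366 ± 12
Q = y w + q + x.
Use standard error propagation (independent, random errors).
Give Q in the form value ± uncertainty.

1170 ± 67.7

Let p = y·w = 565. δp/p = √((1·δy/y)² + (1·δw/w)²) = √(0.0101 + 0.00225) = 0.111, so δp = 62.9.
Q = p + q + x: δQ = √(δp² + δq² + δx²) = √(3950 + 484 + 144) = 67.7
Q = 1170.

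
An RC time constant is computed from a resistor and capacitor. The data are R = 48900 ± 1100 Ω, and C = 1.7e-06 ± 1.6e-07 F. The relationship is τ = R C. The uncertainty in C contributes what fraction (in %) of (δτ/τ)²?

(δτ/τ)² = (1·δR/R)² + (1·δC/C)²
  R term: (1×0.0225)² = 0.000506
  C term: (1×0.0941)² = 0.00886
Total = 0.00936. Share from C = 0.00886/0.00936 = 0.946.

94.6%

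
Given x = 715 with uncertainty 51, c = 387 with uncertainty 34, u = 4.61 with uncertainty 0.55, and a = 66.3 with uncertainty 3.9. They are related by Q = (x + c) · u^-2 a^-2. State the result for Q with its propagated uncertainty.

0.0118 ± 0.00321

Let w = x + c = 1100. δw = √(δx² + δc²) = √(2600 + 1160) = 61.3, so δw/w = 0.0556.
Q is then a monomial in w, u, a:
δQ/Q = √((δw/w)² + (-2·δu/u)² + (-2·δa/a)²) = √(0.00309 + 0.0569 + 0.0138) = 0.272
Q = 0.0118, so δQ = 0.272 × 0.0118 = 0.00321.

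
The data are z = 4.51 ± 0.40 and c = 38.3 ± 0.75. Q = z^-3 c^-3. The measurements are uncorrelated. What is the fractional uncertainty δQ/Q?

0.272

Since Q is a product/quotient, work with relative uncertainties:
  (-3·δz/z)² = (-3×0.0887)² = 0.0708;  (-3·δc/c)² = (-3×0.0196)² = 0.00345
δQ/Q = √(0.0742) = 0.272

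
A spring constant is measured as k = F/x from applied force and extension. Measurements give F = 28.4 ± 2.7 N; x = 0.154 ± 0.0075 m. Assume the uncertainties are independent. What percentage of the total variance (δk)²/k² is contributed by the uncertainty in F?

(δk/k)² = (1·δF/F)² + (-1·δx/x)²
  F term: (1×0.0951)² = 0.00904
  x term: (-1×0.0487)² = 0.00237
Total = 0.0114. Share from F = 0.00904/0.0114 = 0.792.

79.2%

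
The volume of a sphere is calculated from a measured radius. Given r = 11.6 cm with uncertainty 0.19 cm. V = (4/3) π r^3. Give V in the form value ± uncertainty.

V ∝ r^3, so δV/V = |3| · δr/r = 3 × 0.0164 = 0.0491.
V = 6540 cm^3, so δV = 0.0491 × 6540 = 321 cm^3.

6540 ± 321 cm^3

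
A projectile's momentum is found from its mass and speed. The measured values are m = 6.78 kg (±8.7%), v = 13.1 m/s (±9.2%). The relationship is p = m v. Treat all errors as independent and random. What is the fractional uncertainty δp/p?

p is a product of powers, so relative uncertainties combine in quadrature:
  (1·δm/m)² = (1×0.0870)² = 0.00757;  (1·δv/v)² = (1×0.0920)² = 0.00846
δp/p = √(0.0160) = 0.127

0.127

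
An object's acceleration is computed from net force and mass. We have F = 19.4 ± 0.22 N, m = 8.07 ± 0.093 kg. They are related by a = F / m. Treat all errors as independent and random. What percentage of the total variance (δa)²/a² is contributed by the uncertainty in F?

(δa/a)² = (1·δF/F)² + (-1·δm/m)²
  F term: (1×0.0113)² = 0.000129
  m term: (-1×0.0115)² = 0.000133
Total = 0.000261. Share from F = 0.000129/0.000261 = 0.492.

49.2%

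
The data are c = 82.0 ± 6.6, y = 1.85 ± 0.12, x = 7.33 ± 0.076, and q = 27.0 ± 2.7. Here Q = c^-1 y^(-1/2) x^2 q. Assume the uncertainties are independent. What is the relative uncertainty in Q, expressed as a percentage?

13.4%

Products/powers → add relative errors in quadrature, weighted by exponent:
  (-1·δc/c)² = (-1×0.0805)² = 0.00648;  (−½·δy/y)² = (-0.5×0.0649)² = 0.00105;  (2·δx/x)² = (2×0.0104)² = 0.000430;  (1·δq/q)² = (1×0.100)² = 0.0100
δQ/Q = √(0.0180) = 0.134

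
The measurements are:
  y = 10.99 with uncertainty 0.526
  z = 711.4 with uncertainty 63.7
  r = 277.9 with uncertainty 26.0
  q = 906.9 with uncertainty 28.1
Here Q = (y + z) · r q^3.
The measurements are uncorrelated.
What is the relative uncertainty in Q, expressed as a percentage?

Let u = y + z = 722.4. δu = √(δy² + δz²) = √(0.277 + 4060) = 63.7, so δu/u = 0.0882.
Q is then a monomial in u, r, q:
δQ/Q = √((δu/u)² + (1·δr/r)² + (3·δq/q)²) = √(0.00778 + 0.00875 + 0.00864) = 0.159

15.9%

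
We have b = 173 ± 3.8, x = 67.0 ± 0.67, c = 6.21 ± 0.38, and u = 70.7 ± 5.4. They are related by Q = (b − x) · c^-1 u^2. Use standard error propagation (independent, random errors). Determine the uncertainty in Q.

Let w = b − x = 106. δw = √(δb² + δx²) = √(14.4 + 0.449) = 3.86, so δw/w = 0.0364.
Q is then a monomial in w, c, u:
δQ/Q = √((δw/w)² + (-1·δc/c)² + (2·δu/u)²) = √(0.00133 + 0.00374 + 0.0233) = 0.169
Q = 85300, so δQ = 0.169 × 85300 = 14400.

14400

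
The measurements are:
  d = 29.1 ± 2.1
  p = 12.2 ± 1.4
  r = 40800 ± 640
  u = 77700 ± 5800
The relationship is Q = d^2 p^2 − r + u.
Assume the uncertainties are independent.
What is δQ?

Let w = d^2·p^2 = 1.26e+05. δw/w = √((2·δd/d)² + (2·δp/p)²) = √(0.0208 + 0.0527) = 0.271, so δw = 34200.
Q = w − r + u: δQ = √(δw² + δr² + δu²) = √(1.17e+09 + 4.1e+05 + 3.36e+07) = 34700

34700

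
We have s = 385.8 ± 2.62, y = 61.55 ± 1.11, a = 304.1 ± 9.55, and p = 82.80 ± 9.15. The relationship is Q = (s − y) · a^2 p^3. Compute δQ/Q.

Let u = s − y = 324.2. δu = √(δs² + δy²) = √(6.86 + 1.23) = 2.85, so δu/u = 0.00878.
Q is then a monomial in u, a, p:
δQ/Q = √((δu/u)² + (2·δa/a)² + (3·δp/p)²) = √(7.7e-05 + 0.00394 + 0.110) = 0.338

0.338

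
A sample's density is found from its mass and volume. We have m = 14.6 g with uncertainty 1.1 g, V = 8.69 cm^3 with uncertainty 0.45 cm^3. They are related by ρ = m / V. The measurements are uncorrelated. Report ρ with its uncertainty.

ρ is a product of powers, so relative uncertainties combine in quadrature:
  (1·δm/m)² = (1×0.0753)² = 0.00568;  (-1·δV/V)² = (-1×0.0518)² = 0.00268
δρ/ρ = √(0.00836) = 0.0914
ρ = 1.68 g/cm^3, so δρ = 0.0914 × 1.68 = 0.154 g/cm^3.

1.68 ± 0.154 g/cm^3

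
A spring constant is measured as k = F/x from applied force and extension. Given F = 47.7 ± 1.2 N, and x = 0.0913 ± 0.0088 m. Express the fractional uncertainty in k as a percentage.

9.96%

Each factor contributes (exponent × relative error)² to (δk/k)²:
  (1·δF/F)² = (1×0.0252)² = 0.000633;  (-1·δx/x)² = (-1×0.0964)² = 0.00929
δk/k = √(0.00992) = 0.0996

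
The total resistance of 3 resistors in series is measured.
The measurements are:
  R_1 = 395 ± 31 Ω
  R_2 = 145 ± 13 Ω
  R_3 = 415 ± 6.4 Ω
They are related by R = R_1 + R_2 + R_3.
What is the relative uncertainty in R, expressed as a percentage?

Absolute uncertainties add in quadrature for a linear combination:
  (δR_1)² = 961;  (δR_2)² = 169;  (δR_3)² = 41.0
δR = √(1170) = 34.2 Ω
R = 955 Ω, so δR/R = 34.2/955 = 0.0358.

3.58%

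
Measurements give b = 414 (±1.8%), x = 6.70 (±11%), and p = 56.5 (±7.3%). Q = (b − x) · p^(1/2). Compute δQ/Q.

0.0409

Let u = b − x = 407. δu = √(δb² + δx²) = √(55.5 + 0.543) = 7.49, so δu/u = 0.0184.
Q is then a monomial in u, p:
δQ/Q = √((δu/u)² + (½·δp/p)²) = √(0.000338 + 0.00133) = 0.0409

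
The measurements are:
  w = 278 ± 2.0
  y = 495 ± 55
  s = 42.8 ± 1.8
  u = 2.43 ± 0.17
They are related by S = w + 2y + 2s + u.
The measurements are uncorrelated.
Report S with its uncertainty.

S is a linear combination, so absolute uncertainties add in quadrature:
  (δw)² = 4.00;  (2·δy)² = 12100;  (2·δs)² = 13.0;  (δu)² = 0.0289
δS = √(12100) = 110
S = 1360.

1360 ± 110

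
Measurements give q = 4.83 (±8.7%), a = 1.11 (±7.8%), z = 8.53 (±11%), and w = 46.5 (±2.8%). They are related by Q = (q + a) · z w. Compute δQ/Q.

Let u = q + a = 5.94. δu = √(δq² + δa²) = √(0.177 + 0.00750) = 0.429, so δu/u = 0.0722.
Q is then a monomial in u, z, w:
δQ/Q = √((δu/u)² + (1·δz/z)² + (1·δw/w)²) = √(0.00522 + 0.0121 + 0.000784) = 0.135

0.135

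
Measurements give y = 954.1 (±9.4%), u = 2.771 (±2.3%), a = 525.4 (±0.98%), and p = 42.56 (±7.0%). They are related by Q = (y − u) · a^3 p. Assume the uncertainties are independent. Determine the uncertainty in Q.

7.11e+11

Let w = y − u = 951.3. δw = √(δy² + δu²) = √(8040 + 0.00406) = 89.7, so δw/w = 0.0943.
Q is then a monomial in w, a, p:
δQ/Q = √((δw/w)² + (3·δa/a)² + (1·δp/p)²) = √(0.00889 + 0.000864 + 0.00490) = 0.121
Q = 5.872e+12, so δQ = 0.121 × 5.872e+12 = 7.11e+11.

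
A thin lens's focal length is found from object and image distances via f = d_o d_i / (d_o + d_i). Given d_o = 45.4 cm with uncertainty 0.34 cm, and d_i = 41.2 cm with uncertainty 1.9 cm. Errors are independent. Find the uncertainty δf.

∂f/∂d_o = (d_i/(d_o+d_i))² = 0.226;  ∂f/∂d_i = (d_o/(d_o+d_i))² = 0.275
δf = √((∂f/∂d_o · δd_o)² + (∂f/∂d_i · δd_i)²) = √(0.00592 + 0.273) = 0.528 cm

0.528 cm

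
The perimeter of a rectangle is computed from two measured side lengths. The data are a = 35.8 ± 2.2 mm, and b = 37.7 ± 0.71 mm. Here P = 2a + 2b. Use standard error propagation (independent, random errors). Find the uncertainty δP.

4.62 mm

For a sum/difference, combine absolute errors in quadrature:
  (2·δa)² = 19.4;  (2·δb)² = 2.02
δP = √(21.4) = 4.62 mm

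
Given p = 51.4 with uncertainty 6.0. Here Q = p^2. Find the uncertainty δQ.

617

For a monomial Q ∝ p^2, fractional errors add in quadrature:
  (2·δp/p)² = (2×0.117)² = 0.0545
δQ/Q = √(0.0545) = 0.233
Q = 2640, so δQ = 0.233 × 2640 = 617.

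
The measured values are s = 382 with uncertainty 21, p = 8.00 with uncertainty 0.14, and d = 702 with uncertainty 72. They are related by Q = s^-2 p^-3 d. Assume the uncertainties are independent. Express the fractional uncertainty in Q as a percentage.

15.9%

For a monomial Q ∝ s^-2, p^-3, d, fractional errors add in quadrature:
  (-2·δs/s)² = (-2×0.0550)² = 0.0121;  (-3·δp/p)² = (-3×0.0175)² = 0.00276;  (1·δd/d)² = (1×0.103)² = 0.0105
δQ/Q = √(0.0254) = 0.159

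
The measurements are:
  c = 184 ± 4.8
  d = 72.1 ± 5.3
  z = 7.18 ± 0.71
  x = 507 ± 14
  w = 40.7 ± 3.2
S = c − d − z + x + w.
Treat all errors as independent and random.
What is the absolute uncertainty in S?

S is a linear combination, so absolute uncertainties add in quadrature:
  (δc)² = 23.0;  (δd)² = 28.1;  (δz)² = 0.504;  (δx)² = 196;  (δw)² = 10.2
δS = √(258) = 16.1

16.1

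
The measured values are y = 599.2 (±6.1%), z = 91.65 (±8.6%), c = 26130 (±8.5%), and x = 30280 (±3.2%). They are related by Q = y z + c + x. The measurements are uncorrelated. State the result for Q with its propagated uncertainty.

111300 ± 6280

Let p = y·z = 54920. δp/p = √((1·δy/y)² + (1·δz/z)²) = √(0.00372 + 0.00740) = 0.105, so δp = 5790.
Q = p + c + x: δQ = √(δp² + δc² + δx²) = √(3.35e+07 + 4.93e+06 + 9.39e+05) = 6280
Q = 111300.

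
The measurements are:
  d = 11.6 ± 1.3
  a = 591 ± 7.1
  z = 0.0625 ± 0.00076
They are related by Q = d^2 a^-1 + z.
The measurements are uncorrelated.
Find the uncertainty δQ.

0.0511

Let p = d^2·a^-1 = 0.228. δp/p = √((2·δd/d)² + (-1·δa/a)²) = √(0.0502 + 0.000144) = 0.224, so δp = 0.0511.
Q = p + z: δQ = √(δp² + δz²) = √(0.00261 + 5.78e-07) = 0.0511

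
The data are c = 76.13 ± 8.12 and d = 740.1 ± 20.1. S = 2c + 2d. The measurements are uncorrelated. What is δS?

Absolute uncertainties add in quadrature for a linear combination:
  (2·δc)² = 264;  (2·δd)² = 1620
δS = √(1880) = 43.4

43.4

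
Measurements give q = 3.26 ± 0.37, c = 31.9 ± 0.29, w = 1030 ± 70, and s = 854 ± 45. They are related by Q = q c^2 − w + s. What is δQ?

Let p = q·c^2 = 3320. δp/p = √((1·δq/q)² + (2·δc/c)²) = √(0.0129 + 0.000331) = 0.115, so δp = 381.
Q = p − w + s: δQ = √(δp² + δw² + δs²) = √(1.45e+05 + 4900 + 2020) = 390

390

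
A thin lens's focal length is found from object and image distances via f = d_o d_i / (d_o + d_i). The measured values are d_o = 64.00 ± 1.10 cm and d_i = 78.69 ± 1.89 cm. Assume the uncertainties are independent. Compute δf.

∂f/∂d_o = (d_i/(d_o+d_i))² = 0.304;  ∂f/∂d_i = (d_o/(d_o+d_i))² = 0.201
δf = √((∂f/∂d_o · δd_o)² + (∂f/∂d_i · δd_i)²) = √(0.112 + 0.145) = 0.506 cm

0.506 cm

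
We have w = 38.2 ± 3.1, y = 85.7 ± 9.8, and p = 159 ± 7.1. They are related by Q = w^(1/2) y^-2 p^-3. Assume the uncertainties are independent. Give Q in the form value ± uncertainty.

Relative error in a monomial: (δQ/Q)² = Σ (nᵢ · δxᵢ/xᵢ)².
  (½·δw/w)² = (0.5×0.0812)² = 0.00165;  (-2·δy/y)² = (-2×0.114)² = 0.0523;  (-3·δp/p)² = (-3×0.0447)² = 0.0179
δQ/Q = √(0.0719) = 0.268
Q = 2.09e-10, so δQ = 0.268 × 2.09e-10 = 5.61e-11.

(2.09 ± 0.561) × 10^-10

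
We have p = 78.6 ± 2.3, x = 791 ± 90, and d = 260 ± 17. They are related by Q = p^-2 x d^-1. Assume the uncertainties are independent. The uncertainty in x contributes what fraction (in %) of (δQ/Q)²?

62.7%

(δQ/Q)² = (-2·δp/p)² + (1·δx/x)² + (-1·δd/d)²
  p term: (-2×0.0293)² = 0.00343
  x term: (1×0.114)² = 0.0129
  d term: (-1×0.0654)² = 0.00428
Total = 0.0206. Share from x = 0.0129/0.0206 = 0.627.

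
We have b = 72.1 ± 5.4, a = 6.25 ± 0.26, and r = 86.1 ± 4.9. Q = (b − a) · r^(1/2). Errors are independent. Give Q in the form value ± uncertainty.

611 ± 53.1

Let u = b − a = 65.8. δu = √(δb² + δa²) = √(29.2 + 0.0676) = 5.41, so δu/u = 0.0821.
Q is then a monomial in u, r:
δQ/Q = √((δu/u)² + (½·δr/r)²) = √(0.00674 + 0.000810) = 0.0869
Q = 611, so δQ = 0.0869 × 611 = 53.1.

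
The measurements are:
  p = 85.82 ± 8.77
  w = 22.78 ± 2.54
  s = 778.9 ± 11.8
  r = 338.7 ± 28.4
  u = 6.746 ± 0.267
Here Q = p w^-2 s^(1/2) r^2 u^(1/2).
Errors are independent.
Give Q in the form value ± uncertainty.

Q is a product of powers, so relative uncertainties combine in quadrature:
  (1·δp/p)² = (1×0.102)² = 0.0104;  (-2·δw/w)² = (-2×0.112)² = 0.0497;  (½·δs/s)² = (0.5×0.0151)² = 5.74e-05;  (2·δr/r)² = (2×0.0839)² = 0.0281;  (½·δu/u)² = (0.5×0.0396)² = 0.000392
δQ/Q = √(0.0887) = 0.298
Q = 1.375e+06, so δQ = 0.298 × 1.375e+06 = 4.1e+05.

(1.375 ± 0.410) × 10^6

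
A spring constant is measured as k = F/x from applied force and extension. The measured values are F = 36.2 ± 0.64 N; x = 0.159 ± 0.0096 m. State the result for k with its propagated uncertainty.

228 ± 14.3 N/m

Relative error in a monomial: (δk/k)² = Σ (nᵢ · δxᵢ/xᵢ)².
  (1·δF/F)² = (1×0.0177)² = 0.000313;  (-1·δx/x)² = (-1×0.0604)² = 0.00365
δk/k = √(0.00396) = 0.0629
k = 228 N/m, so δk = 0.0629 × 228 = 14.3 N/m.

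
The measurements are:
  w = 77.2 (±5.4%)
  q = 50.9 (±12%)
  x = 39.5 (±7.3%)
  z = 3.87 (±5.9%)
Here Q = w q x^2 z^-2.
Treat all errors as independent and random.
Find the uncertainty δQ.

Relative error in a monomial: (δQ/Q)² = Σ (nᵢ · δxᵢ/xᵢ)².
  (1·δw/w)² = (1×0.0540)² = 0.00292;  (1·δq/q)² = (1×0.120)² = 0.0144;  (2·δx/x)² = (2×0.0730)² = 0.0213;  (-2·δz/z)² = (-2×0.0590)² = 0.0139
δQ/Q = √(0.0526) = 0.229
Q = 4.09e+05, so δQ = 0.229 × 4.09e+05 = 93800.

93800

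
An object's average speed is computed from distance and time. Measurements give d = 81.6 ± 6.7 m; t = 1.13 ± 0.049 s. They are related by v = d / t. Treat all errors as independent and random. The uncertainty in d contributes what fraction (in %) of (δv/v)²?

(δv/v)² = (1·δd/d)² + (-1·δt/t)²
  d term: (1×0.0821)² = 0.00674
  t term: (-1×0.0434)² = 0.00188
Total = 0.00862. Share from d = 0.00674/0.00862 = 0.782.

78.2%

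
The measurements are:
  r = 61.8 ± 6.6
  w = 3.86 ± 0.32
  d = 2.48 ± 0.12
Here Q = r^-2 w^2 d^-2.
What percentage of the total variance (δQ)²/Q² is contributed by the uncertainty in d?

11.4%

(δQ/Q)² = (-2·δr/r)² + (2·δw/w)² + (-2·δd/d)²
  r term: (-2×0.107)² = 0.0456
  w term: (2×0.0829)² = 0.0275
  d term: (-2×0.0484)² = 0.00937
Total = 0.0825. Share from d = 0.00937/0.0825 = 0.114.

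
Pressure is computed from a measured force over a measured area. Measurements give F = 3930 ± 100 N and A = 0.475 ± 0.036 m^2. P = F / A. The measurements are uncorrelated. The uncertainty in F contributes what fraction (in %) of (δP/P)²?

(δP/P)² = (1·δF/F)² + (-1·δA/A)²
  F term: (1×0.0254)² = 0.000647
  A term: (-1×0.0758)² = 0.00574
Total = 0.00639. Share from F = 0.000647/0.00639 = 0.101.

10.1%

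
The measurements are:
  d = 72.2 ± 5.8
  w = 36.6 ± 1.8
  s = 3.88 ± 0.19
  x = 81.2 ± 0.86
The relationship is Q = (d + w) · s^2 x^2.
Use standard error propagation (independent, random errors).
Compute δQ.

1.24e+06

Let u = d + w = 109. δu = √(δd² + δw²) = √(33.6 + 3.24) = 6.07, so δu/u = 0.0558.
Q is then a monomial in u, s, x:
δQ/Q = √((δu/u)² + (2·δs/s)² + (2·δx/x)²) = √(0.00312 + 0.00959 + 0.000449) = 0.115
Q = 1.08e+07, so δQ = 0.115 × 1.08e+07 = 1.24e+06.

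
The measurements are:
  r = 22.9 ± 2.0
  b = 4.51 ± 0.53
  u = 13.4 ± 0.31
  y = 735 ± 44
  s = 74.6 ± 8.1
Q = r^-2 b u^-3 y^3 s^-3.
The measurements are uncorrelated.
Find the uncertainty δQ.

0.00148

Relative error in a monomial: (δQ/Q)² = Σ (nᵢ · δxᵢ/xᵢ)².
  (-2·δr/r)² = (-2×0.0873)² = 0.0305;  (1·δb/b)² = (1×0.118)² = 0.0138;  (-3·δu/u)² = (-3×0.0231)² = 0.00482;  (3·δy/y)² = (3×0.0599)² = 0.0323;  (-3·δs/s)² = (-3×0.109)² = 0.106
δQ/Q = √(0.187) = 0.433
Q = 0.00342, so δQ = 0.433 × 0.00342 = 0.00148.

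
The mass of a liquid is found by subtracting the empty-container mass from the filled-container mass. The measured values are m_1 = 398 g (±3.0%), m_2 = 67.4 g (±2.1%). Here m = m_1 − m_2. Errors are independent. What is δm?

12.0 g

Each term contributes (cᵢ δxᵢ)² to (δm)²:
  (δm_1)² = 143;  (δm_2)² = 2.00
δm = √(145) = 12.0 g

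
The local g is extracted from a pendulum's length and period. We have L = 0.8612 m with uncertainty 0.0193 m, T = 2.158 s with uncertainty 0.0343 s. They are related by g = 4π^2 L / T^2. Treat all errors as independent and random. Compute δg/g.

0.0389

Since g is a product/quotient, work with relative uncertainties:
  (1·δL/L)² = (1×0.0224)² = 0.000502;  (-2·δT/T)² = (-2×0.0159)² = 0.00101
δg/g = √(0.00151) = 0.0389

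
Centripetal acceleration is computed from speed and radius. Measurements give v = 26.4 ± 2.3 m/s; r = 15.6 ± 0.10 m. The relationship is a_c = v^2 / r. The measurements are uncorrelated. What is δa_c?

7.79 m/s^2

Products/powers → add relative errors in quadrature, weighted by exponent:
  (2·δv/v)² = (2×0.0871)² = 0.0304;  (-1·δr/r)² = (-1×0.00641)² = 4.11e-05
δa_c/a_c = √(0.0304) = 0.174
a_c = 44.7 m/s^2, so δa_c = 0.174 × 44.7 = 7.79 m/s^2.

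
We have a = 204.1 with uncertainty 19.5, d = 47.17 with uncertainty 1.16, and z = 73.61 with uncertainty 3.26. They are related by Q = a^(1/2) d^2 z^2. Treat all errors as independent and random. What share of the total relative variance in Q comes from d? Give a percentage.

(δQ/Q)² = (½·δa/a)² + (2·δd/d)² + (2·δz/z)²
  a term: (0.5×0.0955)² = 0.00228
  d term: (2×0.0246)² = 0.00242
  z term: (2×0.0443)² = 0.00785
Total = 0.0125. Share from d = 0.00242/0.0125 = 0.193.

19.3%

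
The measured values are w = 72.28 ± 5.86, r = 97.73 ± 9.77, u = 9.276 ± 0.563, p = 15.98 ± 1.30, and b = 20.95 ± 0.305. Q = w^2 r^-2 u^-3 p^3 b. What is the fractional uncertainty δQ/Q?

0.399

Products/powers → add relative errors in quadrature, weighted by exponent:
  (2·δw/w)² = (2×0.0811)² = 0.0263;  (-2·δr/r)² = (-2×0.1000)² = 0.0400;  (-3·δu/u)² = (-3×0.0607)² = 0.0332;  (3·δp/p)² = (3×0.0814)² = 0.0596;  (1·δb/b)² = (1×0.0146)² = 0.000212
δQ/Q = √(0.159) = 0.399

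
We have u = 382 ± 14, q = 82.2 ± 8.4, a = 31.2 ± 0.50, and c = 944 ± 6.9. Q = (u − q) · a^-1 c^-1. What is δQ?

Let w = u − q = 300. δw = √(δu² + δq²) = √(196 + 70.6) = 16.3, so δw/w = 0.0545.
Q is then a monomial in w, a, c:
δQ/Q = √((δw/w)² + (-1·δa/a)² + (-1·δc/c)²) = √(0.00297 + 0.000257 + 5.34e-05) = 0.0572
Q = 0.0102, so δQ = 0.0572 × 0.0102 = 0.000583.

0.000583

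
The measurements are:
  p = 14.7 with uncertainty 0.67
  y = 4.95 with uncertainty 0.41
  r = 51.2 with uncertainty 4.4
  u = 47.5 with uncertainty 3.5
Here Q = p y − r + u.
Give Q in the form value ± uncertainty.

69.1 ± 8.88

Let w = p·y = 72.8. δw/w = √((1·δp/p)² + (1·δy/y)²) = √(0.00208 + 0.00686) = 0.0945, so δw = 6.88.
Q = w − r + u: δQ = √(δw² + δr² + δu²) = √(47.3 + 19.4 + 12.2) = 8.88
Q = 69.1.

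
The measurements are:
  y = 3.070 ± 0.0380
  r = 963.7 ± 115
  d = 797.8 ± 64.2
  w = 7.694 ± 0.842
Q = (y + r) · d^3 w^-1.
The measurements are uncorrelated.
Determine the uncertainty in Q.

Let u = y + r = 966.8. δu = √(δy² + δr²) = √(0.00144 + 13200) = 115, so δu/u = 0.119.
Q is then a monomial in u, d, w:
δQ/Q = √((δu/u)² + (3·δd/d)² + (-1·δw/w)²) = √(0.0141 + 0.0583 + 0.0120) = 0.291
Q = 6.38e+10, so δQ = 0.291 × 6.38e+10 = 1.85e+10.

1.85e+10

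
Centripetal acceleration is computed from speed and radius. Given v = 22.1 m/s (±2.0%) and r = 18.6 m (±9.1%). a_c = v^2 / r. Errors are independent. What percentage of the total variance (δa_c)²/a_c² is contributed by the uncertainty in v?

16.2%

(δa_c/a_c)² = (2·δv/v)² + (-1·δr/r)²
  v term: (2×0.0200)² = 0.00160
  r term: (-1×0.0910)² = 0.00828
Total = 0.00988. Share from v = 0.00160/0.00988 = 0.162.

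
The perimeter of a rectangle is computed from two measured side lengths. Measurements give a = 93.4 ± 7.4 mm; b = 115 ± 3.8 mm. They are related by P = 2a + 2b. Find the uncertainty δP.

16.6 mm

Each term contributes (cᵢ δxᵢ)² to (δP)²:
  (2·δa)² = 219;  (2·δb)² = 57.8
δP = √(277) = 16.6 mm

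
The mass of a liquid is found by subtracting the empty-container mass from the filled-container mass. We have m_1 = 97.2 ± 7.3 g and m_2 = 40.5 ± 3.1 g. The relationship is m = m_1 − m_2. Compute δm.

Absolute uncertainties add in quadrature for a linear combination:
  (δm_1)² = 53.3;  (δm_2)² = 9.61
δm = √(62.9) = 7.93 g

7.93 g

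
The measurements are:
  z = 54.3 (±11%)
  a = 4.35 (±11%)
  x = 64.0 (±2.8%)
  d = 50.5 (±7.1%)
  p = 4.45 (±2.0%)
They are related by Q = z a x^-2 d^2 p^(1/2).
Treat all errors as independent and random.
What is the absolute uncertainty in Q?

Relative error in a monomial: (δQ/Q)² = Σ (nᵢ · δxᵢ/xᵢ)².
  (1·δz/z)² = (1×0.110)² = 0.0121;  (1·δa/a)² = (1×0.110)² = 0.0121;  (-2·δx/x)² = (-2×0.0280)² = 0.00314;  (2·δd/d)² = (2×0.0710)² = 0.0202;  (½·δp/p)² = (0.5×0.0200)² = 0.000100
δQ/Q = √(0.0476) = 0.218
Q = 310, so δQ = 0.218 × 310 = 67.7.

67.7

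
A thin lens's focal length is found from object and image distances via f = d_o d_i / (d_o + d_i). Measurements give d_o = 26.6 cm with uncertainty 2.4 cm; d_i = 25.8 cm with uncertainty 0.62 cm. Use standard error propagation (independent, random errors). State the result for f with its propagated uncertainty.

13.1 ± 0.603 cm

∂f/∂d_o = (d_i/(d_o+d_i))² = 0.242;  ∂f/∂d_i = (d_o/(d_o+d_i))² = 0.258
δf = √((∂f/∂d_o · δd_o)² + (∂f/∂d_i · δd_i)²) = √(0.339 + 0.0255) = 0.603 cm
f = 13.1 cm.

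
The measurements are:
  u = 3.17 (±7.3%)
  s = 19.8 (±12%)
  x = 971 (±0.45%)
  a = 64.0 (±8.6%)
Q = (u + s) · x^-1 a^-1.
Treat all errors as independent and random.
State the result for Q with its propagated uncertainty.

(3.70 ± 0.499) × 10^-4

Let w = u + s = 23.0. δw = √(δu² + δs²) = √(0.0536 + 5.65) = 2.39, so δw/w = 0.104.
Q is then a monomial in w, x, a:
δQ/Q = √((δw/w)² + (-1·δx/x)² + (-1·δa/a)²) = √(0.0108 + 2.03e-05 + 0.00740) = 0.135
Q = 0.000370, so δQ = 0.135 × 0.000370 = 4.99e-05.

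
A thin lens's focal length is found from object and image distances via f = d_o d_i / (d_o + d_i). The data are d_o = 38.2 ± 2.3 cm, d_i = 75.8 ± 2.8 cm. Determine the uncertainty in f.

∂f/∂d_o = (d_i/(d_o+d_i))² = 0.442;  ∂f/∂d_i = (d_o/(d_o+d_i))² = 0.112
δf = √((∂f/∂d_o · δd_o)² + (∂f/∂d_i · δd_i)²) = √(1.03 + 0.0988) = 1.06 cm

1.06 cm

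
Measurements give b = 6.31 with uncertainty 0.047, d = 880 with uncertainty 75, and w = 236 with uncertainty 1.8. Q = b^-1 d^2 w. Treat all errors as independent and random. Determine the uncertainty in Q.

4.95e+06

Q is a product of powers, so relative uncertainties combine in quadrature:
  (-1·δb/b)² = (-1×0.00745)² = 5.55e-05;  (2·δd/d)² = (2×0.0852)² = 0.0291;  (1·δw/w)² = (1×0.00763)² = 5.82e-05
δQ/Q = √(0.0292) = 0.171
Q = 2.9e+07, so δQ = 0.171 × 2.9e+07 = 4.95e+06.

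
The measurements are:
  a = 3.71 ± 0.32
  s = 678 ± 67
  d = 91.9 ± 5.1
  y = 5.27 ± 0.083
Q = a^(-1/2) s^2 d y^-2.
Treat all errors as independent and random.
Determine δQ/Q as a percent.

21.2%

Q is a product of powers, so relative uncertainties combine in quadrature:
  (−½·δa/a)² = (-0.5×0.0863)² = 0.00186;  (2·δs/s)² = (2×0.0988)² = 0.0391;  (1·δd/d)² = (1×0.0555)² = 0.00308;  (-2·δy/y)² = (-2×0.0157)² = 0.000992
δQ/Q = √(0.0450) = 0.212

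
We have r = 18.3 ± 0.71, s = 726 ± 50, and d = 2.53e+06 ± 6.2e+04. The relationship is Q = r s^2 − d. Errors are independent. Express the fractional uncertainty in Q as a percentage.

Let p = r·s^2 = 9.65e+06. δp/p = √((1·δr/r)² + (2·δs/s)²) = √(0.00151 + 0.0190) = 0.143, so δp = 1.38e+06.
Q = p − d: δQ = √(δp² + δd²) = √(1.91e+12 + 3.84e+09) = 1.38e+06
Q = 7.12e+06, so δQ/Q = 1.38e+06/7.12e+06 = 0.194.

19.4%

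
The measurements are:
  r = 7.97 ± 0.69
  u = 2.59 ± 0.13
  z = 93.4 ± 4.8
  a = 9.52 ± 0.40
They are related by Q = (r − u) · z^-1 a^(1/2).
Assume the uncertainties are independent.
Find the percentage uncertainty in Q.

Let w = r − u = 5.38. δw = √(δr² + δu²) = √(0.476 + 0.0169) = 0.702, so δw/w = 0.131.
Q is then a monomial in w, z, a:
δQ/Q = √((δw/w)² + (-1·δz/z)² + (½·δa/a)²) = √(0.0170 + 0.00264 + 0.000441) = 0.142

14.2%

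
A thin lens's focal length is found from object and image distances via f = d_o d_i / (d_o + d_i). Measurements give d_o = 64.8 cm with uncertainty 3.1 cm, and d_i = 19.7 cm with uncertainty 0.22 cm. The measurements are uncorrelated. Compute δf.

∂f/∂d_o = (d_i/(d_o+d_i))² = 0.0544;  ∂f/∂d_i = (d_o/(d_o+d_i))² = 0.588
δf = √((∂f/∂d_o · δd_o)² + (∂f/∂d_i · δd_i)²) = √(0.0284 + 0.0167) = 0.212 cm

0.212 cm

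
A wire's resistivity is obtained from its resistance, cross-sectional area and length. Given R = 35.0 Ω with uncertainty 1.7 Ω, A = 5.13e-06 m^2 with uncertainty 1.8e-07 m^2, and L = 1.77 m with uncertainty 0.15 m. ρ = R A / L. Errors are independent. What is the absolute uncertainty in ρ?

For a monomial ρ ∝ R, A, L^-1, fractional errors add in quadrature:
  (1·δR/R)² = (1×0.0486)² = 0.00236;  (1·δA/A)² = (1×0.0351)² = 0.00123;  (-1·δL/L)² = (-1×0.0847)² = 0.00718
δρ/ρ = √(0.0108) = 0.104
ρ = 0.000101 Ω·m, so δρ = 0.104 × 0.000101 = 1.05e-05 Ω·m.

1.05e-05 Ω·m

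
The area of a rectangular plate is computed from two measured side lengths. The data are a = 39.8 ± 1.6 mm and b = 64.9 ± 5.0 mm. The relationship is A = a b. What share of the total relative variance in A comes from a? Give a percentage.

21.4%

(δA/A)² = (1·δa/a)² + (1·δb/b)²
  a term: (1×0.0402)² = 0.00162
  b term: (1×0.0770)² = 0.00594
Total = 0.00755. Share from a = 0.00162/0.00755 = 0.214.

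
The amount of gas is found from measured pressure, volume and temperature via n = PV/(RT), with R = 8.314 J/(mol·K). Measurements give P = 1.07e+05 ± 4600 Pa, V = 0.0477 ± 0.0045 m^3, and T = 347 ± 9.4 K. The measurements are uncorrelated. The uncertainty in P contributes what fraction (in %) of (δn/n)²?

(δn/n)² = (1·δP/P)² + (1·δV/V)² + (-1·δT/T)²
  P term: (1×0.0430)² = 0.00185
  V term: (1×0.0943)² = 0.00890
  T term: (-1×0.0271)² = 0.000734
Total = 0.0115. Share from P = 0.00185/0.0115 = 0.161.

16.1%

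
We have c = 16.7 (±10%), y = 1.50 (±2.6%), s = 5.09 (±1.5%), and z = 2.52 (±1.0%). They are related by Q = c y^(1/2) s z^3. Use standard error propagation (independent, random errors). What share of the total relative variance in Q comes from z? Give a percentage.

(δQ/Q)² = (1·δc/c)² + (½·δy/y)² + (1·δs/s)² + (3·δz/z)²
  c term: (1×0.100)² = 0.0100
  y term: (0.5×0.0260)² = 0.000169
  s term: (1×0.0150)² = 0.000225
  z term: (3×0.0100)² = 0.000900
Total = 0.0113. Share from z = 0.000900/0.0113 = 0.0797.

7.97%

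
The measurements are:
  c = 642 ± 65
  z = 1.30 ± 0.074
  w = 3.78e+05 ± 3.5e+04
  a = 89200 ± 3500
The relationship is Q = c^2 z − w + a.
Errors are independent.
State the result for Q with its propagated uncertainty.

Let p = c^2·z = 5.36e+05. δp/p = √((2·δc/c)² + (1·δz/z)²) = √(0.0410 + 0.00324) = 0.210, so δp = 1.13e+05.
Q = p − w + a: δQ = √(δp² + δw² + δa²) = √(1.27e+10 + 1.22e+09 + 1.22e+07) = 1.18e+05
Q = 2.47e+05.

(2.47 ± 1.18) × 10^5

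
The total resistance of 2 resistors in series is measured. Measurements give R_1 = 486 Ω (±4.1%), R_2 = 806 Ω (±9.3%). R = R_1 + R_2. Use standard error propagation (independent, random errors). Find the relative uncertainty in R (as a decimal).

0.0600

For a sum/difference, combine absolute errors in quadrature:
  (δR_1)² = 397;  (δR_2)² = 5620
δR = √(6020) = 77.6 Ω
R = 1290 Ω, so δR/R = 77.6/1290 = 0.0600.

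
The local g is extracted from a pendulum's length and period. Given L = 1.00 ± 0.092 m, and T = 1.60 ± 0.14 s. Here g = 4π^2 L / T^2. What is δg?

Each factor contributes (exponent × relative error)² to (δg/g)²:
  (1·δL/L)² = (1×0.0920)² = 0.00846;  (-2·δT/T)² = (-2×0.0875)² = 0.0306
δg/g = √(0.0391) = 0.198
g = 15.4 m/s^2, so δg = 0.198 × 15.4 = 3.05 m/s^2.

3.05 m/s^2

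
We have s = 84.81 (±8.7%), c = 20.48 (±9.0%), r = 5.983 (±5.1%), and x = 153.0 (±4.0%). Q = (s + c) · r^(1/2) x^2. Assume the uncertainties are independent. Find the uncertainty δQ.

Let u = s + c = 105.3. δu = √(δs² + δc²) = √(54.4 + 3.40) = 7.61, so δu/u = 0.0722.
Q is then a monomial in u, r, x:
δQ/Q = √((δu/u)² + (½·δr/r)² + (2·δx/x)²) = √(0.00522 + 0.000650 + 0.00640) = 0.111
Q = 6.029e+06, so δQ = 0.111 × 6.029e+06 = 6.68e+05.

6.68e+05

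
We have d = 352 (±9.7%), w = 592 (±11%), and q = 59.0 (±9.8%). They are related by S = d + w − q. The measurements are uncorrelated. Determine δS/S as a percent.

8.33%

S is a linear combination, so absolute uncertainties add in quadrature:
  (δd)² = 1170;  (δw)² = 4240;  (δq)² = 33.4
δS = √(5440) = 73.8
S = 885, so δS/S = 73.8/885 = 0.0833.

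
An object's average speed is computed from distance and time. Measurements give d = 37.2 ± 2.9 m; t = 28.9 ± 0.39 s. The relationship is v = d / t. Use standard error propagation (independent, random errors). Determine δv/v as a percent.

7.91%

Products/powers → add relative errors in quadrature, weighted by exponent:
  (1·δd/d)² = (1×0.0780)² = 0.00608;  (-1·δt/t)² = (-1×0.0135)² = 0.000182
δv/v = √(0.00626) = 0.0791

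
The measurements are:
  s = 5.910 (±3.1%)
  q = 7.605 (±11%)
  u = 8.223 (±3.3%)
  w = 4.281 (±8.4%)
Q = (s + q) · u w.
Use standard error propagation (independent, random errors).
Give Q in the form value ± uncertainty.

475.8 ± 52.5

Let h = s + q = 13.52. δh = √(δs² + δq²) = √(0.0336 + 0.700) = 0.856, so δh/h = 0.0634.
Q is then a monomial in h, u, w:
δQ/Q = √((δh/h)² + (1·δu/u)² + (1·δw/w)²) = √(0.00402 + 0.00109 + 0.00706) = 0.110
Q = 475.8, so δQ = 0.110 × 475.8 = 52.5.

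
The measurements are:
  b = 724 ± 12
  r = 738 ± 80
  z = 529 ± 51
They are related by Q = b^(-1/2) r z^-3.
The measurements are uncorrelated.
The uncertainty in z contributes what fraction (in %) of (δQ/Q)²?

(δQ/Q)² = (−½·δb/b)² + (1·δr/r)² + (-3·δz/z)²
  b term: (-0.5×0.0166)² = 6.87e-05
  r term: (1×0.108)² = 0.0118
  z term: (-3×0.0964)² = 0.0837
Total = 0.0955. Share from z = 0.0837/0.0955 = 0.876.

87.6%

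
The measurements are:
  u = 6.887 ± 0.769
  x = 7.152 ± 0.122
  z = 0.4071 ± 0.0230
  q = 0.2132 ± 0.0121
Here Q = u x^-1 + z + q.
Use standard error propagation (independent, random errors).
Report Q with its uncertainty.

1.583 ± 0.112

Let p = u·x^-1 = 0.9629. δp/p = √((1·δu/u)² + (-1·δx/x)²) = √(0.0125 + 0.000291) = 0.113, so δp = 0.109.
Q = p + z + q: δQ = √(δp² + δz² + δq²) = √(0.0118 + 0.000529 + 0.000146) = 0.112
Q = 1.583.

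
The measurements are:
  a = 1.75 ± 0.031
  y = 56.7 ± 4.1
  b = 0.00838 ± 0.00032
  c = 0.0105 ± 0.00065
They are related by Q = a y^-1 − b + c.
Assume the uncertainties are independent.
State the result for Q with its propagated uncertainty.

0.0330 ± 0.00241

Let p = a·y^-1 = 0.0309. δp/p = √((1·δa/a)² + (-1·δy/y)²) = √(0.000314 + 0.00523) = 0.0744, so δp = 0.00230.
Q = p − b + c: δQ = √(δp² + δb² + δc²) = √(5.28e-06 + 1.02e-07 + 4.22e-07) = 0.00241
Q = 0.0330.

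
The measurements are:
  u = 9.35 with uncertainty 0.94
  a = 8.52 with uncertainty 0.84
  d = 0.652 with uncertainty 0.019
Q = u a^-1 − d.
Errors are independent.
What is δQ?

0.156

Let p = u·a^-1 = 1.10. δp/p = √((1·δu/u)² + (-1·δa/a)²) = √(0.0101 + 0.00972) = 0.141, so δp = 0.155.
Q = p − d: δQ = √(δp² + δd²) = √(0.0239 + 0.000361) = 0.156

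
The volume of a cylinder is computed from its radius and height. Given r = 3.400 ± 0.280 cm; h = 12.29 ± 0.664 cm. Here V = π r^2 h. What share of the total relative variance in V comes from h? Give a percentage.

9.71%

(δV/V)² = (2·δr/r)² + (1·δh/h)²
  r term: (2×0.0824)² = 0.0271
  h term: (1×0.0540)² = 0.00292
Total = 0.0300. Share from h = 0.00292/0.0300 = 0.0971.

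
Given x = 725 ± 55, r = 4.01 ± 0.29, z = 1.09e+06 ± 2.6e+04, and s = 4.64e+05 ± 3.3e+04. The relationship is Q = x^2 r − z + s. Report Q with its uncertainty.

(1.48 ± 0.357) × 10^6

Let p = x^2·r = 2.11e+06. δp/p = √((2·δx/x)² + (1·δr/r)²) = √(0.0230 + 0.00523) = 0.168, so δp = 3.54e+05.
Q = p − z + s: δQ = √(δp² + δz² + δs²) = √(1.26e+11 + 6.76e+08 + 1.09e+09) = 3.57e+05
Q = 1.48e+06.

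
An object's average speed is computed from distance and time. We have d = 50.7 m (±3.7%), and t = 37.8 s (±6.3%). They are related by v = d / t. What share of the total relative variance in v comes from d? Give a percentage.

(δv/v)² = (1·δd/d)² + (-1·δt/t)²
  d term: (1×0.0370)² = 0.00137
  t term: (-1×0.0630)² = 0.00397
Total = 0.00534. Share from d = 0.00137/0.00534 = 0.256.

25.6%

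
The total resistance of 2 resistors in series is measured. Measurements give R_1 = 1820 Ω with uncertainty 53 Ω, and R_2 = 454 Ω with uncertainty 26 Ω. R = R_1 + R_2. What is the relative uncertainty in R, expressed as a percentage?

For a sum/difference, combine absolute errors in quadrature:
  (δR_1)² = 2810;  (δR_2)² = 676
δR = √(3480) = 59.0 Ω
R = 2270 Ω, so δR/R = 59.0/2270 = 0.0260.

2.60%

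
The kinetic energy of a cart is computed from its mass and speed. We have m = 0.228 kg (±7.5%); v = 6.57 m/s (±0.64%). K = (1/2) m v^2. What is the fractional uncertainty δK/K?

0.0761

Relative error in a monomial: (δK/K)² = Σ (nᵢ · δxᵢ/xᵢ)².
  (1·δm/m)² = (1×0.0750)² = 0.00562;  (2·δv/v)² = (2×0.00640)² = 0.000164
δK/K = √(0.00579) = 0.0761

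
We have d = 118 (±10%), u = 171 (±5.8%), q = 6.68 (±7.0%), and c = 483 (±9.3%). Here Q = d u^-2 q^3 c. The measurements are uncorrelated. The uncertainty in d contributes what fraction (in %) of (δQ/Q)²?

13.1%

(δQ/Q)² = (1·δd/d)² + (-2·δu/u)² + (3·δq/q)² + (1·δc/c)²
  d term: (1×0.100)² = 0.0100
  u term: (-2×0.0580)² = 0.0135
  q term: (3×0.0700)² = 0.0441
  c term: (1×0.0930)² = 0.00865
Total = 0.0762. Share from d = 0.0100/0.0762 = 0.131.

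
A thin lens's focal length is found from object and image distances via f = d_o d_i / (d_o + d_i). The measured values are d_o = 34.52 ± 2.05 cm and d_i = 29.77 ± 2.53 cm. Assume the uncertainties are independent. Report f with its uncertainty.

15.98 ± 0.852 cm

∂f/∂d_o = (d_i/(d_o+d_i))² = 0.214;  ∂f/∂d_i = (d_o/(d_o+d_i))² = 0.288
δf = √((∂f/∂d_o · δd_o)² + (∂f/∂d_i · δd_i)²) = √(0.193 + 0.532) = 0.852 cm
f = 15.98 cm.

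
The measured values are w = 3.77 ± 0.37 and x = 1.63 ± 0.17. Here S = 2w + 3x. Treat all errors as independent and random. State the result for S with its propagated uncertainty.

12.4 ± 0.899

Sums and differences: (δS)² = Σ (cᵢ δxᵢ)².
  (2·δw)² = 0.548;  (3·δx)² = 0.260
δS = √(0.808) = 0.899
S = 12.4.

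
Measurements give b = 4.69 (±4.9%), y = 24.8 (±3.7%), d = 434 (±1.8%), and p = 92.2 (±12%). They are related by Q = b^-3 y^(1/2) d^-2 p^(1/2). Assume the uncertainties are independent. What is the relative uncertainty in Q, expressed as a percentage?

Relative error in a monomial: (δQ/Q)² = Σ (nᵢ · δxᵢ/xᵢ)².
  (-3·δb/b)² = (-3×0.0490)² = 0.0216;  (½·δy/y)² = (0.5×0.0370)² = 0.000342;  (-2·δd/d)² = (-2×0.0180)² = 0.00130;  (½·δp/p)² = (0.5×0.120)² = 0.00360
δQ/Q = √(0.0268) = 0.164

16.4%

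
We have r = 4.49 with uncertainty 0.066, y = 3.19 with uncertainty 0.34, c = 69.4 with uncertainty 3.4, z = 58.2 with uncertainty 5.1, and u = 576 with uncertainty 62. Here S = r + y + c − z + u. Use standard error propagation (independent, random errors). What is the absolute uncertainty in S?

62.3

For a sum/difference, combine absolute errors in quadrature:
  (δr)² = 0.00436;  (δy)² = 0.116;  (δc)² = 11.6;  (δz)² = 26.0;  (δu)² = 3840
δS = √(3880) = 62.3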